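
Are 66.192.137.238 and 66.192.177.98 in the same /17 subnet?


Mask: 255.255.128.0
66.192.137.238 AND mask = 66.192.128.0
66.192.177.98 AND mask = 66.192.128.0
Yes, same subnet (66.192.128.0)


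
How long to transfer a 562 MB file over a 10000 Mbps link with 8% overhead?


Effective throughput = 10000 * (1 - 8/100) = 9200 Mbps
File size in Mb = 562 * 8 = 4496 Mb
Time = 4496 / 9200
Time = 0.4887 seconds


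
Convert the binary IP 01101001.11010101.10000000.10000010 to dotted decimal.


01101001 = 105
11010101 = 213
10000000 = 128
10000010 = 130
IP: 105.213.128.130


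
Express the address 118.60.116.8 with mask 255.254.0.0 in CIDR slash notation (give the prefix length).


Binary: 11111111.11111110.00000000.00000000
Count leading 1s
Prefix: /15


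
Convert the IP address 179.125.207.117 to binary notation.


179 = 10110011
125 = 01111101
207 = 11001111
117 = 01110101
Binary: 10110011.01111101.11001111.01110101


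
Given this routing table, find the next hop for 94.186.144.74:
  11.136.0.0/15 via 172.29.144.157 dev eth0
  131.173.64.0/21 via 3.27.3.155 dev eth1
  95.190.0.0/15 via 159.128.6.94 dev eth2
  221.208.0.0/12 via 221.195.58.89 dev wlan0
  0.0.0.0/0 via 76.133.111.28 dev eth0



Longest prefix match for 94.186.144.74:
  /15 11.136.0.0: no
  /21 131.173.64.0: no
  /15 95.190.0.0: no
  /12 221.208.0.0: no
  /0 0.0.0.0: MATCH
Selected: next-hop 76.133.111.28 via eth0 (matched /0)


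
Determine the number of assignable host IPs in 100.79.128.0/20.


Host bits = 32 - 20 = 12
Total addresses = 2^12 = 4096
Usable = total - 2 (network and broadcast)
Usable hosts: 4094


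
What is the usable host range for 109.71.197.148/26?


Network: 109.71.197.128
Broadcast: 109.71.197.191
First usable = network + 1
Last usable = broadcast - 1
Range: 109.71.197.129 to 109.71.197.190


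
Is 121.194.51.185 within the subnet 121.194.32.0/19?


Subnet network: 121.194.32.0
Test IP AND mask: 121.194.32.0
Yes, 121.194.51.185 is in 121.194.32.0/19


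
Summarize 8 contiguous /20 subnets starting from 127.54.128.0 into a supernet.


Original prefix: /20
Number of subnets: 8 = 2^3
New prefix = 20 - 3 = 17
Supernet: 127.54.128.0/17


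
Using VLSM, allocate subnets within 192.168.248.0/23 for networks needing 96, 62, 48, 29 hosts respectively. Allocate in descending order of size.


96 hosts -> /25 (126 usable): 192.168.248.0/25
62 hosts -> /26 (62 usable): 192.168.248.128/26
48 hosts -> /26 (62 usable): 192.168.248.192/26
29 hosts -> /27 (30 usable): 192.168.249.0/27
Allocation: 192.168.248.0/25 (96 hosts, 126 usable); 192.168.248.128/26 (62 hosts, 62 usable); 192.168.248.192/26 (48 hosts, 62 usable); 192.168.249.0/27 (29 hosts, 30 usable)


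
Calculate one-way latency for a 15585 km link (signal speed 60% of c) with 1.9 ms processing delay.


Speed = 0.6 * 3e5 km/s = 180000 km/s
Propagation delay = 15585 / 180000 = 0.0866 s = 86.5833 ms
Processing delay = 1.9 ms
Total one-way latency = 88.4833 ms


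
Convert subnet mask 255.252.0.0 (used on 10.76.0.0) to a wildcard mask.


Subnet mask: 255.252.0.0
Wildcard = 255.255.255.255 - subnet mask
255 - 255 = 0
255 - 252 = 3
255 - 0 = 255
255 - 0 = 255
Wildcard: 0.3.255.255


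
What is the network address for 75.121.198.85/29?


IP:   01001011.01111001.11000110.01010101
Mask: 11111111.11111111.11111111.11111000
AND operation:
Net:  01001011.01111001.11000110.01010000
Network: 75.121.198.80/29


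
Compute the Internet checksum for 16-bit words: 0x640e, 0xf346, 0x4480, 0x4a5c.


Sum all words (with carry folding):
+ 0x640e = 0x640e
+ 0xf346 = 0x5755
+ 0x4480 = 0x9bd5
+ 0x4a5c = 0xe631
One's complement: ~0xe631
Checksum = 0x19ce


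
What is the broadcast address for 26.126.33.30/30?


Network: 26.126.33.28/30
Host bits = 2
Set all host bits to 1:
Broadcast: 26.126.33.31


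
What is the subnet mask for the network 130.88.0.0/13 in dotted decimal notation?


/13 means 13 network bits, 19 host bits
Binary: 11111111111110000000000000000000
Mask: 255.248.0.0


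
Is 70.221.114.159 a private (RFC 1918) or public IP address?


RFC 1918 private ranges:
  10.0.0.0/8 (10.0.0.0 - 10.255.255.255)
  172.16.0.0/12 (172.16.0.0 - 172.31.255.255)
  192.168.0.0/16 (192.168.0.0 - 192.168.255.255)
Public (not in any RFC 1918 range)


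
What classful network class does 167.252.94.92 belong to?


First octet: 167
Binary: 10100111
10xxxxxx -> Class B (128-191)
Class B, default mask 255.255.0.0 (/16)


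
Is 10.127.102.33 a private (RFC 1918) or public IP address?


RFC 1918 private ranges:
  10.0.0.0/8 (10.0.0.0 - 10.255.255.255)
  172.16.0.0/12 (172.16.0.0 - 172.31.255.255)
  192.168.0.0/16 (192.168.0.0 - 192.168.255.255)
Private (in 10.0.0.0/8)


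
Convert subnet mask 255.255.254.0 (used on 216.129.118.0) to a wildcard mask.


Subnet mask: 255.255.254.0
Wildcard = 255.255.255.255 - subnet mask
255 - 255 = 0
255 - 255 = 0
255 - 254 = 1
255 - 0 = 255
Wildcard: 0.0.1.255


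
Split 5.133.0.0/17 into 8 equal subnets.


New prefix = 17 + 3 = 20
Each subnet has 4096 addresses
  5.133.0.0/20
  5.133.16.0/20
  5.133.32.0/20
  5.133.48.0/20
  5.133.64.0/20
  5.133.80.0/20
  5.133.96.0/20
  5.133.112.0/20
Subnets: 5.133.0.0/20, 5.133.16.0/20, 5.133.32.0/20, 5.133.48.0/20, 5.133.64.0/20, 5.133.80.0/20, 5.133.96.0/20, 5.133.112.0/20


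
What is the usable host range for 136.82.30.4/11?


Network: 136.64.0.0
Broadcast: 136.95.255.255
First usable = network + 1
Last usable = broadcast - 1
Range: 136.64.0.1 to 136.95.255.254


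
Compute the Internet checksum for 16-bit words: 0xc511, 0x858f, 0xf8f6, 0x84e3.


Sum all words (with carry folding):
+ 0xc511 = 0xc511
+ 0x858f = 0x4aa1
+ 0xf8f6 = 0x4398
+ 0x84e3 = 0xc87b
One's complement: ~0xc87b
Checksum = 0x3784


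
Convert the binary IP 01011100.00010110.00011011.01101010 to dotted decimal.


01011100 = 92
00010110 = 22
00011011 = 27
01101010 = 106
IP: 92.22.27.106


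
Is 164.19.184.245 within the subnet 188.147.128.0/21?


Subnet network: 188.147.128.0
Test IP AND mask: 164.19.184.0
No, 164.19.184.245 is not in 188.147.128.0/21


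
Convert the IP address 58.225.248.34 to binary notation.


58 = 00111010
225 = 11100001
248 = 11111000
34 = 00100010
Binary: 00111010.11100001.11111000.00100010


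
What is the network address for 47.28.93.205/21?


IP:   00101111.00011100.01011101.11001101
Mask: 11111111.11111111.11111000.00000000
AND operation:
Net:  00101111.00011100.01011000.00000000
Network: 47.28.88.0/21


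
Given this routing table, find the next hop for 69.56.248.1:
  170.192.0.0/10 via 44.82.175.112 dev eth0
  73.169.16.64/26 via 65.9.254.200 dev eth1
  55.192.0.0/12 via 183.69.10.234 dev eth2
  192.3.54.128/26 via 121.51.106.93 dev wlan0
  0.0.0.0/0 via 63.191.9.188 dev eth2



Longest prefix match for 69.56.248.1:
  /10 170.192.0.0: no
  /26 73.169.16.64: no
  /12 55.192.0.0: no
  /26 192.3.54.128: no
  /0 0.0.0.0: MATCH
Selected: next-hop 63.191.9.188 via eth2 (matched /0)


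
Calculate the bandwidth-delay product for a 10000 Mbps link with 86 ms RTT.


BDP = bandwidth * RTT
= 10000 Mbps * 86 ms
= 10000 * 1e6 * 86 / 1000 bits
= 860000000 bits
= 107500000 bytes
= 104980.4688 KB
BDP = 860000000 bits (107500000 bytes)


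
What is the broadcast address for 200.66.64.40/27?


Network: 200.66.64.32/27
Host bits = 5
Set all host bits to 1:
Broadcast: 200.66.64.63


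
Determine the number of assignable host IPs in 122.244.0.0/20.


Host bits = 32 - 20 = 12
Total addresses = 2^12 = 4096
Usable = total - 2 (network and broadcast)
Usable hosts: 4094


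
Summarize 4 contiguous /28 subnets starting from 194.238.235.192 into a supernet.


Original prefix: /28
Number of subnets: 4 = 2^2
New prefix = 28 - 2 = 26
Supernet: 194.238.235.192/26


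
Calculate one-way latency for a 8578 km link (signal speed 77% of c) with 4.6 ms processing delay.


Speed = 0.77 * 3e5 km/s = 231000 km/s
Propagation delay = 8578 / 231000 = 0.0371 s = 37.1342 ms
Processing delay = 4.6 ms
Total one-way latency = 41.7342 ms


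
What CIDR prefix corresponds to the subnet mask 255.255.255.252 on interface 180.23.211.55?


Binary: 11111111.11111111.11111111.11111100
Count leading 1s
Prefix: /30


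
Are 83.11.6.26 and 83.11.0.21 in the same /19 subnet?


Mask: 255.255.224.0
83.11.6.26 AND mask = 83.11.0.0
83.11.0.21 AND mask = 83.11.0.0
Yes, same subnet (83.11.0.0)


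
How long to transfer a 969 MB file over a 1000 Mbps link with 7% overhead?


Effective throughput = 1000 * (1 - 7/100) = 930.0 Mbps
File size in Mb = 969 * 8 = 7752 Mb
Time = 7752 / 930.0
Time = 8.3355 seconds


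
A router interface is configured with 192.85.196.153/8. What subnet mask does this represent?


/8 means 8 network bits, 24 host bits
Binary: 11111111000000000000000000000000
Mask: 255.0.0.0


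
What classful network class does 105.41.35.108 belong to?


First octet: 105
Binary: 01101001
0xxxxxxx -> Class A (1-126)
Class A, default mask 255.0.0.0 (/8)


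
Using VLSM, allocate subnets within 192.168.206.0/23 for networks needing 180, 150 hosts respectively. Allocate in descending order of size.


180 hosts -> /24 (254 usable): 192.168.206.0/24
150 hosts -> /24 (254 usable): 192.168.207.0/24
Allocation: 192.168.206.0/24 (180 hosts, 254 usable); 192.168.207.0/24 (150 hosts, 254 usable)


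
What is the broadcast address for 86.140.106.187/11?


Network: 86.128.0.0/11
Host bits = 21
Set all host bits to 1:
Broadcast: 86.159.255.255


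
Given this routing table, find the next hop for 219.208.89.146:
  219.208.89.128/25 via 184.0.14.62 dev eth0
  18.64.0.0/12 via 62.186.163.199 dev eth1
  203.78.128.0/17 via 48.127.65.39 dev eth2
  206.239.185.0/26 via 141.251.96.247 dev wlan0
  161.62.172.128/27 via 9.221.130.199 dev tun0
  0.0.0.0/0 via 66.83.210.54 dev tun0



Longest prefix match for 219.208.89.146:
  /25 219.208.89.128: MATCH
  /12 18.64.0.0: no
  /17 203.78.128.0: no
  /26 206.239.185.0: no
  /27 161.62.172.128: no
  /0 0.0.0.0: MATCH
Selected: next-hop 184.0.14.62 via eth0 (matched /25)


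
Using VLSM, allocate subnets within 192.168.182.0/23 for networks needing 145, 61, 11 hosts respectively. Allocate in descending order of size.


145 hosts -> /24 (254 usable): 192.168.182.0/24
61 hosts -> /26 (62 usable): 192.168.183.0/26
11 hosts -> /28 (14 usable): 192.168.183.64/28
Allocation: 192.168.182.0/24 (145 hosts, 254 usable); 192.168.183.0/26 (61 hosts, 62 usable); 192.168.183.64/28 (11 hosts, 14 usable)


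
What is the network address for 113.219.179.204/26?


IP:   01110001.11011011.10110011.11001100
Mask: 11111111.11111111.11111111.11000000
AND operation:
Net:  01110001.11011011.10110011.11000000
Network: 113.219.179.192/26


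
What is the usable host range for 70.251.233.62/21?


Network: 70.251.232.0
Broadcast: 70.251.239.255
First usable = network + 1
Last usable = broadcast - 1
Range: 70.251.232.1 to 70.251.239.254


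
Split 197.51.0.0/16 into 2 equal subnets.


New prefix = 16 + 1 = 17
Each subnet has 32768 addresses
  197.51.0.0/17
  197.51.128.0/17
Subnets: 197.51.0.0/17, 197.51.128.0/17


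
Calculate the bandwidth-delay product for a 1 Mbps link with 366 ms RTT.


BDP = bandwidth * RTT
= 1 Mbps * 366 ms
= 1 * 1e6 * 366 / 1000 bits
= 366000 bits
= 45750 bytes
= 44.6777 KB
BDP = 366000 bits (45750 bytes)


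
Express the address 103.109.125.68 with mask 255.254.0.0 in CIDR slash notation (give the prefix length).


Binary: 11111111.11111110.00000000.00000000
Count leading 1s
Prefix: /15


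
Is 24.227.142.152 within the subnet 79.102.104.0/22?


Subnet network: 79.102.104.0
Test IP AND mask: 24.227.140.0
No, 24.227.142.152 is not in 79.102.104.0/22


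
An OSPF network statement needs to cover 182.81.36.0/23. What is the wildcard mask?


Subnet mask: 255.255.254.0
Wildcard = 255.255.255.255 - subnet mask
255 - 255 = 0
255 - 255 = 0
255 - 254 = 1
255 - 0 = 255
Wildcard: 0.0.1.255


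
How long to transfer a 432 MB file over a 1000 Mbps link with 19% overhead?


Effective throughput = 1000 * (1 - 19/100) = 810 Mbps
File size in Mb = 432 * 8 = 3456 Mb
Time = 3456 / 810
Time = 4.2667 seconds


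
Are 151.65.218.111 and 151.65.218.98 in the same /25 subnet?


Mask: 255.255.255.128
151.65.218.111 AND mask = 151.65.218.0
151.65.218.98 AND mask = 151.65.218.0
Yes, same subnet (151.65.218.0)


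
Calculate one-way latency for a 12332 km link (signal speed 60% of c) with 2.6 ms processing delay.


Speed = 0.6 * 3e5 km/s = 180000 km/s
Propagation delay = 12332 / 180000 = 0.0685 s = 68.5111 ms
Processing delay = 2.6 ms
Total one-way latency = 71.1111 ms


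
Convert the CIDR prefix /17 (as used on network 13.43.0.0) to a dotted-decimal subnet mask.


/17 means 17 network bits, 15 host bits
Binary: 11111111111111111000000000000000
Mask: 255.255.128.0


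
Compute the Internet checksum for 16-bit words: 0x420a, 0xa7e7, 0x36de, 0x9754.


Sum all words (with carry folding):
+ 0x420a = 0x420a
+ 0xa7e7 = 0xe9f1
+ 0x36de = 0x20d0
+ 0x9754 = 0xb824
One's complement: ~0xb824
Checksum = 0x47db


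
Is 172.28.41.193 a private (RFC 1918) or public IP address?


RFC 1918 private ranges:
  10.0.0.0/8 (10.0.0.0 - 10.255.255.255)
  172.16.0.0/12 (172.16.0.0 - 172.31.255.255)
  192.168.0.0/16 (192.168.0.0 - 192.168.255.255)
Private (in 172.16.0.0/12)


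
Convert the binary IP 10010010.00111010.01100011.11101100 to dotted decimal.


10010010 = 146
00111010 = 58
01100011 = 99
11101100 = 236
IP: 146.58.99.236


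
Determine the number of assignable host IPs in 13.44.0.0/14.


Host bits = 32 - 14 = 18
Total addresses = 2^18 = 262144
Usable = total - 2 (network and broadcast)
Usable hosts: 262142


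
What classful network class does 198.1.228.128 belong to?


First octet: 198
Binary: 11000110
110xxxxx -> Class C (192-223)
Class C, default mask 255.255.255.0 (/24)


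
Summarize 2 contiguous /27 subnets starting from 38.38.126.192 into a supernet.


Original prefix: /27
Number of subnets: 2 = 2^1
New prefix = 27 - 1 = 26
Supernet: 38.38.126.192/26


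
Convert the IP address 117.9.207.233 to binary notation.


117 = 01110101
9 = 00001001
207 = 11001111
233 = 11101001
Binary: 01110101.00001001.11001111.11101001


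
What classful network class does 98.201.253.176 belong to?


First octet: 98
Binary: 01100010
0xxxxxxx -> Class A (1-126)
Class A, default mask 255.0.0.0 (/8)


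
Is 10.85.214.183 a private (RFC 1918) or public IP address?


RFC 1918 private ranges:
  10.0.0.0/8 (10.0.0.0 - 10.255.255.255)
  172.16.0.0/12 (172.16.0.0 - 172.31.255.255)
  192.168.0.0/16 (192.168.0.0 - 192.168.255.255)
Private (in 10.0.0.0/8)


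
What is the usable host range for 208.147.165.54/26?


Network: 208.147.165.0
Broadcast: 208.147.165.63
First usable = network + 1
Last usable = broadcast - 1
Range: 208.147.165.1 to 208.147.165.62


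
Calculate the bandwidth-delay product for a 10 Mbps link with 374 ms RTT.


BDP = bandwidth * RTT
= 10 Mbps * 374 ms
= 10 * 1e6 * 374 / 1000 bits
= 3740000 bits
= 467500 bytes
= 456.543 KB
BDP = 3740000 bits (467500 bytes)


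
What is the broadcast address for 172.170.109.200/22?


Network: 172.170.108.0/22
Host bits = 10
Set all host bits to 1:
Broadcast: 172.170.111.255


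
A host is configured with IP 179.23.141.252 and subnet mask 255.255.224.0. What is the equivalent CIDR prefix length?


Binary: 11111111.11111111.11100000.00000000
Count leading 1s
Prefix: /19


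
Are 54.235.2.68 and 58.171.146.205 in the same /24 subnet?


Mask: 255.255.255.0
54.235.2.68 AND mask = 54.235.2.0
58.171.146.205 AND mask = 58.171.146.0
No, different subnets (54.235.2.0 vs 58.171.146.0)


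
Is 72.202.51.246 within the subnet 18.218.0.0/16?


Subnet network: 18.218.0.0
Test IP AND mask: 72.202.0.0
No, 72.202.51.246 is not in 18.218.0.0/16


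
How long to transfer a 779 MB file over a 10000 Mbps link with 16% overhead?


Effective throughput = 10000 * (1 - 16/100) = 8400 Mbps
File size in Mb = 779 * 8 = 6232 Mb
Time = 6232 / 8400
Time = 0.7419 seconds


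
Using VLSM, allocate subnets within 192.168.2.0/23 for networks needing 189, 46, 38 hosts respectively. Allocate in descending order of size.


189 hosts -> /24 (254 usable): 192.168.2.0/24
46 hosts -> /26 (62 usable): 192.168.3.0/26
38 hosts -> /26 (62 usable): 192.168.3.64/26
Allocation: 192.168.2.0/24 (189 hosts, 254 usable); 192.168.3.0/26 (46 hosts, 62 usable); 192.168.3.64/26 (38 hosts, 62 usable)


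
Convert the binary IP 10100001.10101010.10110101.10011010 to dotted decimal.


10100001 = 161
10101010 = 170
10110101 = 181
10011010 = 154
IP: 161.170.181.154


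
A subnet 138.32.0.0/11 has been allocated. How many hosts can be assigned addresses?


Host bits = 32 - 11 = 21
Total addresses = 2^21 = 2097152
Usable = total - 2 (network and broadcast)
Usable hosts: 2097150


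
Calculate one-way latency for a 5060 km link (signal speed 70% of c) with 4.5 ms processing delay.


Speed = 0.7 * 3e5 km/s = 210000 km/s
Propagation delay = 5060 / 210000 = 0.0241 s = 24.0952 ms
Processing delay = 4.5 ms
Total one-way latency = 28.5952 ms


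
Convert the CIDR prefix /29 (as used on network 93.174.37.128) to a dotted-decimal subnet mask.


/29 means 29 network bits, 3 host bits
Binary: 11111111111111111111111111111000
Mask: 255.255.255.248


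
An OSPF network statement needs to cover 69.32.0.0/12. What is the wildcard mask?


Subnet mask: 255.240.0.0
Wildcard = 255.255.255.255 - subnet mask
255 - 255 = 0
255 - 240 = 15
255 - 0 = 255
255 - 0 = 255
Wildcard: 0.15.255.255


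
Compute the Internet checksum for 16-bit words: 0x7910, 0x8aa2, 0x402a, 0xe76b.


Sum all words (with carry folding):
+ 0x7910 = 0x7910
+ 0x8aa2 = 0x03b3
+ 0x402a = 0x43dd
+ 0xe76b = 0x2b49
One's complement: ~0x2b49
Checksum = 0xd4b6


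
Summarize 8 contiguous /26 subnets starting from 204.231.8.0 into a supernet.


Original prefix: /26
Number of subnets: 8 = 2^3
New prefix = 26 - 3 = 23
Supernet: 204.231.8.0/23


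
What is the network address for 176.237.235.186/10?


IP:   10110000.11101101.11101011.10111010
Mask: 11111111.11000000.00000000.00000000
AND operation:
Net:  10110000.11000000.00000000.00000000
Network: 176.192.0.0/10


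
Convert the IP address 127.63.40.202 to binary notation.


127 = 01111111
63 = 00111111
40 = 00101000
202 = 11001010
Binary: 01111111.00111111.00101000.11001010


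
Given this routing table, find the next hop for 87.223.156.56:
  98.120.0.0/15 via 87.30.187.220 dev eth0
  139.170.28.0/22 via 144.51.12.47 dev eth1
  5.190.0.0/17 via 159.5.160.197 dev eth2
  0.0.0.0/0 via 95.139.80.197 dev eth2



Longest prefix match for 87.223.156.56:
  /15 98.120.0.0: no
  /22 139.170.28.0: no
  /17 5.190.0.0: no
  /0 0.0.0.0: MATCH
Selected: next-hop 95.139.80.197 via eth2 (matched /0)


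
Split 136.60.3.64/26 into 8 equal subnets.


New prefix = 26 + 3 = 29
Each subnet has 8 addresses
  136.60.3.64/29
  136.60.3.72/29
  136.60.3.80/29
  136.60.3.88/29
  136.60.3.96/29
  136.60.3.104/29
  136.60.3.112/29
  136.60.3.120/29
Subnets: 136.60.3.64/29, 136.60.3.72/29, 136.60.3.80/29, 136.60.3.88/29, 136.60.3.96/29, 136.60.3.104/29, 136.60.3.112/29, 136.60.3.120/29


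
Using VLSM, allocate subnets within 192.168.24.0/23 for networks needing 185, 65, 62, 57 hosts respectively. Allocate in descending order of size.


185 hosts -> /24 (254 usable): 192.168.24.0/24
65 hosts -> /25 (126 usable): 192.168.25.0/25
62 hosts -> /26 (62 usable): 192.168.25.128/26
57 hosts -> /26 (62 usable): 192.168.25.192/26
Allocation: 192.168.24.0/24 (185 hosts, 254 usable); 192.168.25.0/25 (65 hosts, 126 usable); 192.168.25.128/26 (62 hosts, 62 usable); 192.168.25.192/26 (57 hosts, 62 usable)


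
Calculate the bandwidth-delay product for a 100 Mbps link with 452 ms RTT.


BDP = bandwidth * RTT
= 100 Mbps * 452 ms
= 100 * 1e6 * 452 / 1000 bits
= 45200000 bits
= 5650000 bytes
= 5517.5781 KB
BDP = 45200000 bits (5650000 bytes)


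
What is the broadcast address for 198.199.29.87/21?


Network: 198.199.24.0/21
Host bits = 11
Set all host bits to 1:
Broadcast: 198.199.31.255


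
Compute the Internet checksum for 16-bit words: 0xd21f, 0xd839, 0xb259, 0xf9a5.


Sum all words (with carry folding):
+ 0xd21f = 0xd21f
+ 0xd839 = 0xaa59
+ 0xb259 = 0x5cb3
+ 0xf9a5 = 0x5659
One's complement: ~0x5659
Checksum = 0xa9a6


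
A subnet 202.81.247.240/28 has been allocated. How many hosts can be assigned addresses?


Host bits = 32 - 28 = 4
Total addresses = 2^4 = 16
Usable = total - 2 (network and broadcast)
Usable hosts: 14


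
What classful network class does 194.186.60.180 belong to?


First octet: 194
Binary: 11000010
110xxxxx -> Class C (192-223)
Class C, default mask 255.255.255.0 (/24)


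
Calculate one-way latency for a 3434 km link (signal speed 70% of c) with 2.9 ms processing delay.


Speed = 0.7 * 3e5 km/s = 210000 km/s
Propagation delay = 3434 / 210000 = 0.0164 s = 16.3524 ms
Processing delay = 2.9 ms
Total one-way latency = 19.2524 ms


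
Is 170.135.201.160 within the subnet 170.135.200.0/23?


Subnet network: 170.135.200.0
Test IP AND mask: 170.135.200.0
Yes, 170.135.201.160 is in 170.135.200.0/23


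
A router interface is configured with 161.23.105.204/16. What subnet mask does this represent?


/16 means 16 network bits, 16 host bits
Binary: 11111111111111110000000000000000
Mask: 255.255.0.0


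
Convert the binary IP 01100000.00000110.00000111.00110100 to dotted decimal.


01100000 = 96
00000110 = 6
00000111 = 7
00110100 = 52
IP: 96.6.7.52


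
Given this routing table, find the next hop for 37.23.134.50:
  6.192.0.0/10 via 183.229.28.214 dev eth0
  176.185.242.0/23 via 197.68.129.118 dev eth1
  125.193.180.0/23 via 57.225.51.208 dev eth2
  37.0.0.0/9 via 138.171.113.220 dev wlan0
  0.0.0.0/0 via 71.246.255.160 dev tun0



Longest prefix match for 37.23.134.50:
  /10 6.192.0.0: no
  /23 176.185.242.0: no
  /23 125.193.180.0: no
  /9 37.0.0.0: MATCH
  /0 0.0.0.0: MATCH
Selected: next-hop 138.171.113.220 via wlan0 (matched /9)


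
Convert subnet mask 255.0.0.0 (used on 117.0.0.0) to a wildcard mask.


Subnet mask: 255.0.0.0
Wildcard = 255.255.255.255 - subnet mask
255 - 255 = 0
255 - 0 = 255
255 - 0 = 255
255 - 0 = 255
Wildcard: 0.255.255.255


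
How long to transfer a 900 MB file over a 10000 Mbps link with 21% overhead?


Effective throughput = 10000 * (1 - 21/100) = 7900 Mbps
File size in Mb = 900 * 8 = 7200 Mb
Time = 7200 / 7900
Time = 0.9114 seconds


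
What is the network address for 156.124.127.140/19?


IP:   10011100.01111100.01111111.10001100
Mask: 11111111.11111111.11100000.00000000
AND operation:
Net:  10011100.01111100.01100000.00000000
Network: 156.124.96.0/19


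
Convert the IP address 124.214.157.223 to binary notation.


124 = 01111100
214 = 11010110
157 = 10011101
223 = 11011111
Binary: 01111100.11010110.10011101.11011111


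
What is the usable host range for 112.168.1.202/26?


Network: 112.168.1.192
Broadcast: 112.168.1.255
First usable = network + 1
Last usable = broadcast - 1
Range: 112.168.1.193 to 112.168.1.254


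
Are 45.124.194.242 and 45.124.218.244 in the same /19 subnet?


Mask: 255.255.224.0
45.124.194.242 AND mask = 45.124.192.0
45.124.218.244 AND mask = 45.124.192.0
Yes, same subnet (45.124.192.0)


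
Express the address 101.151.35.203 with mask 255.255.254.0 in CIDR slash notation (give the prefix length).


Binary: 11111111.11111111.11111110.00000000
Count leading 1s
Prefix: /23


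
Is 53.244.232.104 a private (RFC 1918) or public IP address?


RFC 1918 private ranges:
  10.0.0.0/8 (10.0.0.0 - 10.255.255.255)
  172.16.0.0/12 (172.16.0.0 - 172.31.255.255)
  192.168.0.0/16 (192.168.0.0 - 192.168.255.255)
Public (not in any RFC 1918 range)


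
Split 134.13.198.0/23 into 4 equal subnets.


New prefix = 23 + 2 = 25
Each subnet has 128 addresses
  134.13.198.0/25
  134.13.198.128/25
  134.13.199.0/25
  134.13.199.128/25
Subnets: 134.13.198.0/25, 134.13.198.128/25, 134.13.199.0/25, 134.13.199.128/25


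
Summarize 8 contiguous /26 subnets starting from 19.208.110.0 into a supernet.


Original prefix: /26
Number of subnets: 8 = 2^3
New prefix = 26 - 3 = 23
Supernet: 19.208.110.0/23


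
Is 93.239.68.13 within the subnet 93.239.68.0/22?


Subnet network: 93.239.68.0
Test IP AND mask: 93.239.68.0
Yes, 93.239.68.13 is in 93.239.68.0/22


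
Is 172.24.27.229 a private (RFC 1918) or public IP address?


RFC 1918 private ranges:
  10.0.0.0/8 (10.0.0.0 - 10.255.255.255)
  172.16.0.0/12 (172.16.0.0 - 172.31.255.255)
  192.168.0.0/16 (192.168.0.0 - 192.168.255.255)
Private (in 172.16.0.0/12)


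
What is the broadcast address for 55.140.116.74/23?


Network: 55.140.116.0/23
Host bits = 9
Set all host bits to 1:
Broadcast: 55.140.117.255


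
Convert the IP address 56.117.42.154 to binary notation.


56 = 00111000
117 = 01110101
42 = 00101010
154 = 10011010
Binary: 00111000.01110101.00101010.10011010


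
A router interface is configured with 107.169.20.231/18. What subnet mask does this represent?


/18 means 18 network bits, 14 host bits
Binary: 11111111111111111100000000000000
Mask: 255.255.192.0


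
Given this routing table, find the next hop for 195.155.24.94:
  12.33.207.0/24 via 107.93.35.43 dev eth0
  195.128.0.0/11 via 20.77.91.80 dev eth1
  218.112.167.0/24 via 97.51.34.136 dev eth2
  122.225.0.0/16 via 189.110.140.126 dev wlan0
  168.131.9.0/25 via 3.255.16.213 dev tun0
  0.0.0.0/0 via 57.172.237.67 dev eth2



Longest prefix match for 195.155.24.94:
  /24 12.33.207.0: no
  /11 195.128.0.0: MATCH
  /24 218.112.167.0: no
  /16 122.225.0.0: no
  /25 168.131.9.0: no
  /0 0.0.0.0: MATCH
Selected: next-hop 20.77.91.80 via eth1 (matched /11)


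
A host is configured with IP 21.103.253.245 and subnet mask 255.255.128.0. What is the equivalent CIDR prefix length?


Binary: 11111111.11111111.10000000.00000000
Count leading 1s
Prefix: /17


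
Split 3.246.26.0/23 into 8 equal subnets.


New prefix = 23 + 3 = 26
Each subnet has 64 addresses
  3.246.26.0/26
  3.246.26.64/26
  3.246.26.128/26
  3.246.26.192/26
  3.246.27.0/26
  3.246.27.64/26
  3.246.27.128/26
  3.246.27.192/26
Subnets: 3.246.26.0/26, 3.246.26.64/26, 3.246.26.128/26, 3.246.26.192/26, 3.246.27.0/26, 3.246.27.64/26, 3.246.27.128/26, 3.246.27.192/26


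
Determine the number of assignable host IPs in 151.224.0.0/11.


Host bits = 32 - 11 = 21
Total addresses = 2^21 = 2097152
Usable = total - 2 (network and broadcast)
Usable hosts: 2097150


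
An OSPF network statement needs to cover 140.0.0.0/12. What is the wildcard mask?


Subnet mask: 255.240.0.0
Wildcard = 255.255.255.255 - subnet mask
255 - 255 = 0
255 - 240 = 15
255 - 0 = 255
255 - 0 = 255
Wildcard: 0.15.255.255


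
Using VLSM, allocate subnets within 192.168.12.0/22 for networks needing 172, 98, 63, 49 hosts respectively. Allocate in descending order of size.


172 hosts -> /24 (254 usable): 192.168.12.0/24
98 hosts -> /25 (126 usable): 192.168.13.0/25
63 hosts -> /25 (126 usable): 192.168.13.128/25
49 hosts -> /26 (62 usable): 192.168.14.0/26
Allocation: 192.168.12.0/24 (172 hosts, 254 usable); 192.168.13.0/25 (98 hosts, 126 usable); 192.168.13.128/25 (63 hosts, 126 usable); 192.168.14.0/26 (49 hosts, 62 usable)


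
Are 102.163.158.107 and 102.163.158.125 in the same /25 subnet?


Mask: 255.255.255.128
102.163.158.107 AND mask = 102.163.158.0
102.163.158.125 AND mask = 102.163.158.0
Yes, same subnet (102.163.158.0)


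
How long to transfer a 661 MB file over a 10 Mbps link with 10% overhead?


Effective throughput = 10 * (1 - 10/100) = 9 Mbps
File size in Mb = 661 * 8 = 5288 Mb
Time = 5288 / 9
Time = 587.5556 seconds


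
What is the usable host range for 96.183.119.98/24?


Network: 96.183.119.0
Broadcast: 96.183.119.255
First usable = network + 1
Last usable = broadcast - 1
Range: 96.183.119.1 to 96.183.119.254


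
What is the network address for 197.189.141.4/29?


IP:   11000101.10111101.10001101.00000100
Mask: 11111111.11111111.11111111.11111000
AND operation:
Net:  11000101.10111101.10001101.00000000
Network: 197.189.141.0/29


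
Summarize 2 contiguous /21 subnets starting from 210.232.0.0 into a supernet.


Original prefix: /21
Number of subnets: 2 = 2^1
New prefix = 21 - 1 = 20
Supernet: 210.232.0.0/20


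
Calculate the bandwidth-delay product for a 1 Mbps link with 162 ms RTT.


BDP = bandwidth * RTT
= 1 Mbps * 162 ms
= 1 * 1e6 * 162 / 1000 bits
= 162000 bits
= 20250 bytes
= 19.7754 KB
BDP = 162000 bits (20250 bytes)


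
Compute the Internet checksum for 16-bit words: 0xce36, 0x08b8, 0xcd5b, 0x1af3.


Sum all words (with carry folding):
+ 0xce36 = 0xce36
+ 0x08b8 = 0xd6ee
+ 0xcd5b = 0xa44a
+ 0x1af3 = 0xbf3d
One's complement: ~0xbf3d
Checksum = 0x40c2


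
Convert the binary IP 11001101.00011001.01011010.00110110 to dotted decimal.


11001101 = 205
00011001 = 25
01011010 = 90
00110110 = 54
IP: 205.25.90.54


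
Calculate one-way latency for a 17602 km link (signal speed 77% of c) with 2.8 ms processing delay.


Speed = 0.77 * 3e5 km/s = 231000 km/s
Propagation delay = 17602 / 231000 = 0.0762 s = 76.1991 ms
Processing delay = 2.8 ms
Total one-way latency = 78.9991 ms


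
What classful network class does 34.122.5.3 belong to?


First octet: 34
Binary: 00100010
0xxxxxxx -> Class A (1-126)
Class A, default mask 255.0.0.0 (/8)


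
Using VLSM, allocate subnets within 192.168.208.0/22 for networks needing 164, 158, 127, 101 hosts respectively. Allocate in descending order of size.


164 hosts -> /24 (254 usable): 192.168.208.0/24
158 hosts -> /24 (254 usable): 192.168.209.0/24
127 hosts -> /24 (254 usable): 192.168.210.0/24
101 hosts -> /25 (126 usable): 192.168.211.0/25
Allocation: 192.168.208.0/24 (164 hosts, 254 usable); 192.168.209.0/24 (158 hosts, 254 usable); 192.168.210.0/24 (127 hosts, 254 usable); 192.168.211.0/25 (101 hosts, 126 usable)


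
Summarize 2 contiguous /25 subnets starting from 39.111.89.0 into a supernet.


Original prefix: /25
Number of subnets: 2 = 2^1
New prefix = 25 - 1 = 24
Supernet: 39.111.89.0/24


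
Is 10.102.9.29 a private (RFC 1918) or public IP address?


RFC 1918 private ranges:
  10.0.0.0/8 (10.0.0.0 - 10.255.255.255)
  172.16.0.0/12 (172.16.0.0 - 172.31.255.255)
  192.168.0.0/16 (192.168.0.0 - 192.168.255.255)
Private (in 10.0.0.0/8)


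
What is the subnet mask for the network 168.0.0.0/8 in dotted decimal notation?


/8 means 8 network bits, 24 host bits
Binary: 11111111000000000000000000000000
Mask: 255.0.0.0


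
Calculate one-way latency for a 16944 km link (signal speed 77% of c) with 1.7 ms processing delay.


Speed = 0.77 * 3e5 km/s = 231000 km/s
Propagation delay = 16944 / 231000 = 0.0734 s = 73.3506 ms
Processing delay = 1.7 ms
Total one-way latency = 75.0506 ms


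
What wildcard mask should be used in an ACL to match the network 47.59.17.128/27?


Subnet mask: 255.255.255.224
Wildcard = 255.255.255.255 - subnet mask
255 - 255 = 0
255 - 255 = 0
255 - 255 = 0
255 - 224 = 31
Wildcard: 0.0.0.31


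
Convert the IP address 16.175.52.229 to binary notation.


16 = 00010000
175 = 10101111
52 = 00110100
229 = 11100101
Binary: 00010000.10101111.00110100.11100101


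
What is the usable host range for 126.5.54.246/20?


Network: 126.5.48.0
Broadcast: 126.5.63.255
First usable = network + 1
Last usable = broadcast - 1
Range: 126.5.48.1 to 126.5.63.254


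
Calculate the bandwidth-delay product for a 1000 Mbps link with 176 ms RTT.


BDP = bandwidth * RTT
= 1000 Mbps * 176 ms
= 1000 * 1e6 * 176 / 1000 bits
= 176000000 bits
= 22000000 bytes
= 21484.375 KB
BDP = 176000000 bits (22000000 bytes)


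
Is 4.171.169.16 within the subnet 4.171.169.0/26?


Subnet network: 4.171.169.0
Test IP AND mask: 4.171.169.0
Yes, 4.171.169.16 is in 4.171.169.0/26


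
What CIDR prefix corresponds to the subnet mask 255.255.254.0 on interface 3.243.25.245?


Binary: 11111111.11111111.11111110.00000000
Count leading 1s
Prefix: /23


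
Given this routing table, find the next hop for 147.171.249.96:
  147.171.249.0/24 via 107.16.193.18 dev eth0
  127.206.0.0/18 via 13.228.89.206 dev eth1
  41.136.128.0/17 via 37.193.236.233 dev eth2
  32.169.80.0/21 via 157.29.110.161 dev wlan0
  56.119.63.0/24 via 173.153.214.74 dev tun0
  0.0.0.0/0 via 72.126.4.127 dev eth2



Longest prefix match for 147.171.249.96:
  /24 147.171.249.0: MATCH
  /18 127.206.0.0: no
  /17 41.136.128.0: no
  /21 32.169.80.0: no
  /24 56.119.63.0: no
  /0 0.0.0.0: MATCH
Selected: next-hop 107.16.193.18 via eth0 (matched /24)


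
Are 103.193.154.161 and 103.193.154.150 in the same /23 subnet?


Mask: 255.255.254.0
103.193.154.161 AND mask = 103.193.154.0
103.193.154.150 AND mask = 103.193.154.0
Yes, same subnet (103.193.154.0)


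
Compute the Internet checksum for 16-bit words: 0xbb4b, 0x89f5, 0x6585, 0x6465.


Sum all words (with carry folding):
+ 0xbb4b = 0xbb4b
+ 0x89f5 = 0x4541
+ 0x6585 = 0xaac6
+ 0x6465 = 0x0f2c
One's complement: ~0x0f2c
Checksum = 0xf0d3


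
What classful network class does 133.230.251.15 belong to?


First octet: 133
Binary: 10000101
10xxxxxx -> Class B (128-191)
Class B, default mask 255.255.0.0 (/16)


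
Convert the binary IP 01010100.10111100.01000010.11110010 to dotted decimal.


01010100 = 84
10111100 = 188
01000010 = 66
11110010 = 242
IP: 84.188.66.242


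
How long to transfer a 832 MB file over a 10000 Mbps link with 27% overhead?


Effective throughput = 10000 * (1 - 27/100) = 7300 Mbps
File size in Mb = 832 * 8 = 6656 Mb
Time = 6656 / 7300
Time = 0.9118 seconds


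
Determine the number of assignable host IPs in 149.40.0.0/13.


Host bits = 32 - 13 = 19
Total addresses = 2^19 = 524288
Usable = total - 2 (network and broadcast)
Usable hosts: 524286


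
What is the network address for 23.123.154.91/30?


IP:   00010111.01111011.10011010.01011011
Mask: 11111111.11111111.11111111.11111100
AND operation:
Net:  00010111.01111011.10011010.01011000
Network: 23.123.154.88/30


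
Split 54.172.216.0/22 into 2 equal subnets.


New prefix = 22 + 1 = 23
Each subnet has 512 addresses
  54.172.216.0/23
  54.172.218.0/23
Subnets: 54.172.216.0/23, 54.172.218.0/23


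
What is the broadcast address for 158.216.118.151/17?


Network: 158.216.0.0/17
Host bits = 15
Set all host bits to 1:
Broadcast: 158.216.127.255


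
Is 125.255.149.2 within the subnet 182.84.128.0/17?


Subnet network: 182.84.128.0
Test IP AND mask: 125.255.128.0
No, 125.255.149.2 is not in 182.84.128.0/17


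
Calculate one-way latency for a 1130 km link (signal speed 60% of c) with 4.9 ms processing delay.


Speed = 0.6 * 3e5 km/s = 180000 km/s
Propagation delay = 1130 / 180000 = 0.0063 s = 6.2778 ms
Processing delay = 4.9 ms
Total one-way latency = 11.1778 ms


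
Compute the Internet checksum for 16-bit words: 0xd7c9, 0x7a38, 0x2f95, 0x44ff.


Sum all words (with carry folding):
+ 0xd7c9 = 0xd7c9
+ 0x7a38 = 0x5202
+ 0x2f95 = 0x8197
+ 0x44ff = 0xc696
One's complement: ~0xc696
Checksum = 0x3969


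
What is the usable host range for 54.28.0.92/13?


Network: 54.24.0.0
Broadcast: 54.31.255.255
First usable = network + 1
Last usable = broadcast - 1
Range: 54.24.0.1 to 54.31.255.254


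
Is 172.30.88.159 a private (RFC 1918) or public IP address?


RFC 1918 private ranges:
  10.0.0.0/8 (10.0.0.0 - 10.255.255.255)
  172.16.0.0/12 (172.16.0.0 - 172.31.255.255)
  192.168.0.0/16 (192.168.0.0 - 192.168.255.255)
Private (in 172.16.0.0/12)


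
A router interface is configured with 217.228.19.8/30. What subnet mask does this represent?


/30 means 30 network bits, 2 host bits
Binary: 11111111111111111111111111111100
Mask: 255.255.255.252


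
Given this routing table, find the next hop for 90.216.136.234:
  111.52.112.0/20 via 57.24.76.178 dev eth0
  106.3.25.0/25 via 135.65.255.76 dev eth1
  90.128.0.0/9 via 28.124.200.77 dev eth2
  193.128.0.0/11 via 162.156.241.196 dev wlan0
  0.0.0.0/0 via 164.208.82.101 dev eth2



Longest prefix match for 90.216.136.234:
  /20 111.52.112.0: no
  /25 106.3.25.0: no
  /9 90.128.0.0: MATCH
  /11 193.128.0.0: no
  /0 0.0.0.0: MATCH
Selected: next-hop 28.124.200.77 via eth2 (matched /9)


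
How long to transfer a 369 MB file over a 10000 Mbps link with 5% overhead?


Effective throughput = 10000 * (1 - 5/100) = 9500 Mbps
File size in Mb = 369 * 8 = 2952 Mb
Time = 2952 / 9500
Time = 0.3107 seconds


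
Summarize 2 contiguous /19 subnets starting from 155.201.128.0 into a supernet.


Original prefix: /19
Number of subnets: 2 = 2^1
New prefix = 19 - 1 = 18
Supernet: 155.201.128.0/18


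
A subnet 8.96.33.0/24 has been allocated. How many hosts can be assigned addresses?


Host bits = 32 - 24 = 8
Total addresses = 2^8 = 256
Usable = total - 2 (network and broadcast)
Usable hosts: 254


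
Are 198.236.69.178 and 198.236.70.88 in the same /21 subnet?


Mask: 255.255.248.0
198.236.69.178 AND mask = 198.236.64.0
198.236.70.88 AND mask = 198.236.64.0
Yes, same subnet (198.236.64.0)


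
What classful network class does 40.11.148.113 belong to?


First octet: 40
Binary: 00101000
0xxxxxxx -> Class A (1-126)
Class A, default mask 255.0.0.0 (/8)


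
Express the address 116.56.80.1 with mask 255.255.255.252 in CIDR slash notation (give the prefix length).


Binary: 11111111.11111111.11111111.11111100
Count leading 1s
Prefix: /30


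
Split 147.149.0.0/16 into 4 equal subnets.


New prefix = 16 + 2 = 18
Each subnet has 16384 addresses
  147.149.0.0/18
  147.149.64.0/18
  147.149.128.0/18
  147.149.192.0/18
Subnets: 147.149.0.0/18, 147.149.64.0/18, 147.149.128.0/18, 147.149.192.0/18


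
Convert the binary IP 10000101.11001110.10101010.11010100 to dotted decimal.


10000101 = 133
11001110 = 206
10101010 = 170
11010100 = 212
IP: 133.206.170.212


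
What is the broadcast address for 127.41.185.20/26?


Network: 127.41.185.0/26
Host bits = 6
Set all host bits to 1:
Broadcast: 127.41.185.63


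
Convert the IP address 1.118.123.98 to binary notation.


1 = 00000001
118 = 01110110
123 = 01111011
98 = 01100010
Binary: 00000001.01110110.01111011.01100010


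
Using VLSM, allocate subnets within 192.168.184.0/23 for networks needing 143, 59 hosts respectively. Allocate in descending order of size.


143 hosts -> /24 (254 usable): 192.168.184.0/24
59 hosts -> /26 (62 usable): 192.168.185.0/26
Allocation: 192.168.184.0/24 (143 hosts, 254 usable); 192.168.185.0/26 (59 hosts, 62 usable)


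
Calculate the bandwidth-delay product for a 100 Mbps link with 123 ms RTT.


BDP = bandwidth * RTT
= 100 Mbps * 123 ms
= 100 * 1e6 * 123 / 1000 bits
= 12300000 bits
= 1537500 bytes
= 1501.4648 KB
BDP = 12300000 bits (1537500 bytes)


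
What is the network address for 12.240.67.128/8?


IP:   00001100.11110000.01000011.10000000
Mask: 11111111.00000000.00000000.00000000
AND operation:
Net:  00001100.00000000.00000000.00000000
Network: 12.0.0.0/8


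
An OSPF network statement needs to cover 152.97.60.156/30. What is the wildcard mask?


Subnet mask: 255.255.255.252
Wildcard = 255.255.255.255 - subnet mask
255 - 255 = 0
255 - 255 = 0
255 - 255 = 0
255 - 252 = 3
Wildcard: 0.0.0.3


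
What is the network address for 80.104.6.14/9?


IP:   01010000.01101000.00000110.00001110
Mask: 11111111.10000000.00000000.00000000
AND operation:
Net:  01010000.00000000.00000000.00000000
Network: 80.0.0.0/9


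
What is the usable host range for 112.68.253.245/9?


Network: 112.0.0.0
Broadcast: 112.127.255.255
First usable = network + 1
Last usable = broadcast - 1
Range: 112.0.0.1 to 112.127.255.254
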